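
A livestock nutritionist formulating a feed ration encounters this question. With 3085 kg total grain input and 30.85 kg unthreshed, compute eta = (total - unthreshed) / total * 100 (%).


eta = (total - unthreshed) / total * 100
    = (3085 - 30.85) / 3085 * 100
    = 3054.15 / 3085 * 100
    = 99%


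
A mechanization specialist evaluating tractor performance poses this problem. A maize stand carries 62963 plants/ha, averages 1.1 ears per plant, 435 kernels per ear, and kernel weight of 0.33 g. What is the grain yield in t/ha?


Y = density * ears * kernels * kw
  = 62963 * 1.1 * 435 * 0.33 g/ha
  = 9942172.52 g/ha
  = 9942.17 kg/ha = 9.94 t/ha


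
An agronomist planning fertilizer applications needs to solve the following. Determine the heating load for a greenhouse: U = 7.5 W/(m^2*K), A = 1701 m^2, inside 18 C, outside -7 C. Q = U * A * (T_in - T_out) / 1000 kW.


dT = 18 - (-7) = 25 K
Q = U * A * dT
  = 7.5 * 1701 * 25
  = 318937.50 W = 318.94 kW


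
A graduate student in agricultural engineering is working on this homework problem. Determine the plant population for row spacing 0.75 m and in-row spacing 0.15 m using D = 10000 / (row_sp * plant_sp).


D = 10000 / (row_sp * plant_sp)
  = 10000 / (0.75 * 0.15)
  = 10000 / 0.1125
  = 88888.89 plants/ha


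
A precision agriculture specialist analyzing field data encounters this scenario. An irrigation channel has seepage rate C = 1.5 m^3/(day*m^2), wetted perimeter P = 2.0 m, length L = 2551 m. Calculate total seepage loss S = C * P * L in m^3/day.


S = C * P * L
  = 1.5 * 2.0 * 2551
  = 7653 m^3/day


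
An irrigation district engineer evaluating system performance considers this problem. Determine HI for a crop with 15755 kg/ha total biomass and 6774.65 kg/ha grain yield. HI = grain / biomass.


HI = grain_yield / biomass
   = 6774.65 / 15755
   = 0.43


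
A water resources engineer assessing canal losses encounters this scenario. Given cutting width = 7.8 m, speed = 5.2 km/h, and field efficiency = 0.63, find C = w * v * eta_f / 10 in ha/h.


C = w * v * eta_f / 10
  = 7.8 * 5.2 * 0.63 / 10
  = 25.55 / 10
  = 2.56 ha/h


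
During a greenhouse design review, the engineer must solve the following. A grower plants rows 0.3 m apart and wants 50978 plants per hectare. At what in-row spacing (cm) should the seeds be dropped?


spacing = 10000 / (row_sp * density)
        = 10000 / (0.3 * 50978)
        = 10000 / 15293.40
        = 0.65388 m = 65.39 cm


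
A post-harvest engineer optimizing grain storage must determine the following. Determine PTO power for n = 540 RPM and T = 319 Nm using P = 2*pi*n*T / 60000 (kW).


P = 2*pi*n*T / 60000
  = 2*pi * 540 * 319 / 60000
  = 1082341.50 / 60000
  = 18.04 kW


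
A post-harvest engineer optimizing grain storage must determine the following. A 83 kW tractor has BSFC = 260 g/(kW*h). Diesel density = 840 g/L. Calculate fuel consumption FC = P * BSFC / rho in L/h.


FC = P * BSFC / rho_fuel
   = 83 * 260 / 840
   = 21580 / 840
   = 25.69 L/h


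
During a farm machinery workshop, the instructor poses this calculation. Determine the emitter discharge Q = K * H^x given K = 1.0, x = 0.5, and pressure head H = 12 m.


Q = K * H^x
  = 1.0 * 12^0.5
  = 1.0 * 3.4641
  = 3.46 L/h


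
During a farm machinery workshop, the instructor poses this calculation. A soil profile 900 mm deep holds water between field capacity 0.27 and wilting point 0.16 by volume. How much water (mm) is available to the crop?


AW = (FC - WP) * D
   = (0.27 - 0.16) * 900
   = 0.11 * 900
   = 99 mm


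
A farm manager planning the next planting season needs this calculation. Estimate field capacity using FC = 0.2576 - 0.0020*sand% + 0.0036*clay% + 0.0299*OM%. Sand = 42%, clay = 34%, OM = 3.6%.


FC = 0.2576 - 0.0020*42 + 0.0036*34 + 0.0299*3.6
   = 0.2576 - 0.0840 + 0.1224 + 0.1076
   = 0.4036


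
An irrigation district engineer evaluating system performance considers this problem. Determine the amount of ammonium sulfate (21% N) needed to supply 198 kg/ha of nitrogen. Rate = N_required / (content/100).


Rate = N_required / (N_content / 100)
     = 198 / (21 / 100)
     = 198 / 0.21
     = 942.86 kg/ha


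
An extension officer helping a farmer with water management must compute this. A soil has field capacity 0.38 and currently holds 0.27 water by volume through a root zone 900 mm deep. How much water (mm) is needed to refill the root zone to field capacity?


SMD = (FC - theta) * D
    = (0.38 - 0.27) * 900
    = 0.110 * 900
    = 99 mm


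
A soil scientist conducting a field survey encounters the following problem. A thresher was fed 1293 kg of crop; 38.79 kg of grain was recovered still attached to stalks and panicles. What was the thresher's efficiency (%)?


eta = (total - unthreshed) / total * 100
    = (1293 - 38.79) / 1293 * 100
    = 1254.21 / 1293 * 100
    = 97%


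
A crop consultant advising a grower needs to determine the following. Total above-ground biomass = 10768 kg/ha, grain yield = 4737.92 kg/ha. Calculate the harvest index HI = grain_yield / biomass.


HI = grain_yield / biomass
   = 4737.92 / 10768
   = 0.44


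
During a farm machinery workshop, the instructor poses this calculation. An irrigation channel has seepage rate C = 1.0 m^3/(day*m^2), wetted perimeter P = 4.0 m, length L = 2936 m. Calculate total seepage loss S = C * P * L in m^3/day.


S = C * P * L
  = 1.0 * 4.0 * 2936
  = 11744 m^3/day


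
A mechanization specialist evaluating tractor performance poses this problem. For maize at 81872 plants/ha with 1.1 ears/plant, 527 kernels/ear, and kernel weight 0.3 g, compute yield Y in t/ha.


Y = density * ears * kernels * kw
  = 81872 * 1.1 * 527 * 0.3 g/ha
  = 14238359.52 g/ha
  = 14238.36 kg/ha = 14.24 t/ha


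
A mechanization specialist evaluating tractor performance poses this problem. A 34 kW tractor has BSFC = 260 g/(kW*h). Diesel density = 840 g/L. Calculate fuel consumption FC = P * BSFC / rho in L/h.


FC = P * BSFC / rho_fuel
   = 34 * 260 / 840
   = 8840 / 840
   = 10.52 L/h


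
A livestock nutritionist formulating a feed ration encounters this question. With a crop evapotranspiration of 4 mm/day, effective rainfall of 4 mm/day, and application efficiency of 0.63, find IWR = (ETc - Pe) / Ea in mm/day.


IWR = (ETc - Pe) / Ea
    = (4 - 4) / 0.63
    = 0 / 0.63
    = 0 mm/day


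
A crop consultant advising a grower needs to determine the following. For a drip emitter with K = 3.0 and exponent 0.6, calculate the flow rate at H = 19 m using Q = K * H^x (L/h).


Q = K * H^x
  = 3.0 * 19^0.6
  = 3.0 * 5.8513
  = 17.55 L/h


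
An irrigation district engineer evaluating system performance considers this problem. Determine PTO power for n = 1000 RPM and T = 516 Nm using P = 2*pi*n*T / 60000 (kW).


P = 2*pi*n*T / 60000
  = 2*pi * 1000 * 516 / 60000
  = 3242123.62 / 60000
  = 54.04 kW


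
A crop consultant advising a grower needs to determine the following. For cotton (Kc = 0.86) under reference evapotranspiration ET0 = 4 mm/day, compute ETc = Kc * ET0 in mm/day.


ETc = Kc * ET0
    = 0.86 * 4
    = 3.44 mm/day


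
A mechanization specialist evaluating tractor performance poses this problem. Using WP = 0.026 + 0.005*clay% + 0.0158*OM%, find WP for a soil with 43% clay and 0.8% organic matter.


WP = 0.026 + 0.005*43 + 0.0158*0.8
   = 0.026 + 0.2150 + 0.0126
   = 0.2536


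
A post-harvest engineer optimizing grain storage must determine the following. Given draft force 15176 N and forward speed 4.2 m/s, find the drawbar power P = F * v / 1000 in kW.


P = F * v / 1000
  = 15176 * 4.2 / 1000
  = 63739.20 / 1000
  = 63.74 kW


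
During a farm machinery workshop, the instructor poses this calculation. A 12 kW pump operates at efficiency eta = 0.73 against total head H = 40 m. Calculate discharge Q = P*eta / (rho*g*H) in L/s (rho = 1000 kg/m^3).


Q = (P * 1000 * eta) / (rho * g * H)
  = (12 * 1000 * 0.73) / (1000 * 9.81 * 40)
  = 8760 / 392400
  = 0.02232 m^3/s = 22.32 L/s


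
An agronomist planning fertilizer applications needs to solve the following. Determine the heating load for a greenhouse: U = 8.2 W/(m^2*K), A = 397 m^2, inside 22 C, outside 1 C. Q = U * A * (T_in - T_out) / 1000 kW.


dT = 22 - (1) = 21 K
Q = U * A * dT
  = 8.2 * 397 * 21
  = 68363.40 W = 68.36 kW


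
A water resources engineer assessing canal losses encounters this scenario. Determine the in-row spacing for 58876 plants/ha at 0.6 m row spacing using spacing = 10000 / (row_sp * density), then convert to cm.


spacing = 10000 / (row_sp * density)
        = 10000 / (0.6 * 58876)
        = 10000 / 35325.60
        = 0.28308 m = 28.31 cm


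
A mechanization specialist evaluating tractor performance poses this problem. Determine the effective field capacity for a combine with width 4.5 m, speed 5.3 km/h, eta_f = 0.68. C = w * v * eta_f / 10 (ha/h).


C = w * v * eta_f / 10
  = 4.5 * 5.3 * 0.68 / 10
  = 16.22 / 10
  = 1.62 ha/h


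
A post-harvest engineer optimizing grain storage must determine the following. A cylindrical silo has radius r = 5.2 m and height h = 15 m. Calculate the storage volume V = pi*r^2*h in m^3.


V = pi * r^2 * h
  = pi * 5.2^2 * 15
  = pi * 27.04 * 15
  = 1274.23 m^3


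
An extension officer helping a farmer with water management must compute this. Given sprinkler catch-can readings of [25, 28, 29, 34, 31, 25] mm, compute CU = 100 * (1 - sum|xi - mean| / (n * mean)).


xbar = 172 / 6 = 28.667
sum|xi - xbar| = 16
CU = 100 * (1 - 16 / (6 * 28.667))
   = 100 * (1 - 0.0930)
   = 90.70%


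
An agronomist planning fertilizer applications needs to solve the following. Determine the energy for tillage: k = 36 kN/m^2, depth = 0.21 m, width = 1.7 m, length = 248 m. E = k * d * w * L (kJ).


E = k * d * w * L
  = 36 * 0.21 * 1.7 * 248
  = 3187.30 kJ


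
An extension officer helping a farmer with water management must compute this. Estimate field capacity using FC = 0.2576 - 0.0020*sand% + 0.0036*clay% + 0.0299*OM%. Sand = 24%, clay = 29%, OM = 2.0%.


FC = 0.2576 - 0.0020*24 + 0.0036*29 + 0.0299*2.0
   = 0.2576 - 0.0480 + 0.1044 + 0.0598
   = 0.3738


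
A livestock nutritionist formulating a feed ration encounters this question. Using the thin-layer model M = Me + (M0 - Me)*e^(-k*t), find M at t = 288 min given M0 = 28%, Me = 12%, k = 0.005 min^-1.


M = Me + (M0 - Me) * e^(-k*t)
  = 12 + (28 - 12) * e^(-0.005*288)
  = 12 + 16 * e^(-1.440)
  = 12 + 16 * 0.23693
  = 12 + 3.7908
  = 15.79%


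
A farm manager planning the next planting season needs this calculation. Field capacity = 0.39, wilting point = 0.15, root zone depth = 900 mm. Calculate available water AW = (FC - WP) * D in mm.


AW = (FC - WP) * D
   = (0.39 - 0.15) * 900
   = 0.24 * 900
   = 216 mm


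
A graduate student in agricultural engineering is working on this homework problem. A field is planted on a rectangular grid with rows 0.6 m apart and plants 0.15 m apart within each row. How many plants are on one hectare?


D = 10000 / (row_sp * plant_sp)
  = 10000 / (0.6 * 0.15)
  = 10000 / 0.0900
  = 111111.11 plants/ha


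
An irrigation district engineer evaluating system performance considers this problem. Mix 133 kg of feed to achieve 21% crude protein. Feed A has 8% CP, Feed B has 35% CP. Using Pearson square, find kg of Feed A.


parts_A = CP_b - target = 35 - 21 = 14
parts_B = target - CP_a = 21 - 8 = 13
total_parts = 14 + 13 = 27
Feed A = 133 * 14 / 27 = 68.96 kg
Feed B = 133 * 13 / 27 = 64.04 kg

68.96 kg


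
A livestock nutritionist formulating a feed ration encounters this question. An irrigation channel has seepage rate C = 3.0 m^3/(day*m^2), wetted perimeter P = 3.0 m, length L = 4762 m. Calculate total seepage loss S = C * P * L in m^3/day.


S = C * P * L
  = 3.0 * 3.0 * 4762
  = 42858 m^3/day


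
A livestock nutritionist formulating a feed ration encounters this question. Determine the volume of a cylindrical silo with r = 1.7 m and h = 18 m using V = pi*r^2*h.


V = pi * r^2 * h
  = pi * 1.7^2 * 18
  = pi * 2.89 * 18
  = 163.43 m^3


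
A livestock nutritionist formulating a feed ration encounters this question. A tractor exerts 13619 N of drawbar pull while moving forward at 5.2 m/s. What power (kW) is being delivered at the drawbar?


P = F * v / 1000
  = 13619 * 5.2 / 1000
  = 70818.80 / 1000
  = 70.82 kW


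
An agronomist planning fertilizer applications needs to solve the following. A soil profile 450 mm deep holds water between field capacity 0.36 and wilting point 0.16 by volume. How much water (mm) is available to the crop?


AW = (FC - WP) * D
   = (0.36 - 0.16) * 450
   = 0.20 * 450
   = 90 mm


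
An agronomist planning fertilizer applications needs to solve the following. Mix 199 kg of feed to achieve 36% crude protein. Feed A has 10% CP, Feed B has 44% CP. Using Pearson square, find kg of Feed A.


parts_A = CP_b - target = 44 - 36 = 8
parts_B = target - CP_a = 36 - 10 = 26
total_parts = 8 + 26 = 34
Feed A = 199 * 8 / 34 = 46.82 kg
Feed B = 199 * 26 / 34 = 152.18 kg

46.82 kg


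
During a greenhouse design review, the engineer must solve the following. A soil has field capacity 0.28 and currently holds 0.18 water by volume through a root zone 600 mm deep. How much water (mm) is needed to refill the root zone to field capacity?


SMD = (FC - theta) * D
    = (0.28 - 0.18) * 600
    = 0.100 * 600
    = 60 mm


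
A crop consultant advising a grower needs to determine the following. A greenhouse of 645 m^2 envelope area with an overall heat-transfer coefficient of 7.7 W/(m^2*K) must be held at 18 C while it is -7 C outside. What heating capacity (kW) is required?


dT = 18 - (-7) = 25 K
Q = U * A * dT
  = 7.7 * 645 * 25
  = 124162.50 W = 124.16 kW


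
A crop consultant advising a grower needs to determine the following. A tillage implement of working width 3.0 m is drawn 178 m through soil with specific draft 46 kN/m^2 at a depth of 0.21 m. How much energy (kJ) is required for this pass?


E = k * d * w * L
  = 46 * 0.21 * 3.0 * 178
  = 5158.44 kJ


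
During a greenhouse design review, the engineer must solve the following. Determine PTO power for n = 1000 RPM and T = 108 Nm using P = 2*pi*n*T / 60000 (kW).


P = 2*pi*n*T / 60000
  = 2*pi * 1000 * 108 / 60000
  = 678584.01 / 60000
  = 11.31 kW


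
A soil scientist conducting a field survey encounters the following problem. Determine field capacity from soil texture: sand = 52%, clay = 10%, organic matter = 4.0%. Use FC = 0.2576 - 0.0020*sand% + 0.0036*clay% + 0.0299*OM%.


FC = 0.2576 - 0.0020*52 + 0.0036*10 + 0.0299*4.0
   = 0.2576 - 0.1040 + 0.0360 + 0.1196
   = 0.3092


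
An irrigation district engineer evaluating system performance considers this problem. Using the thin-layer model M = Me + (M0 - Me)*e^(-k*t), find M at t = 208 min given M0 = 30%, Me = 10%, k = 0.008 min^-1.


M = Me + (M0 - Me) * e^(-k*t)
  = 10 + (30 - 10) * e^(-0.008*208)
  = 10 + 20 * e^(-1.664)
  = 10 + 20 * 0.18938
  = 10 + 3.7876
  = 13.79%


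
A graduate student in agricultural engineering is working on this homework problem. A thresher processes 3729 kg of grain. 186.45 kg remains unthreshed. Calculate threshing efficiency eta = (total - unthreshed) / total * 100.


eta = (total - unthreshed) / total * 100
    = (3729 - 186.45) / 3729 * 100
    = 3542.55 / 3729 * 100
    = 95%


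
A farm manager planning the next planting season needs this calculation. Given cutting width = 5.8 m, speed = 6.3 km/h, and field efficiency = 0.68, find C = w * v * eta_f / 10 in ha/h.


C = w * v * eta_f / 10
  = 5.8 * 6.3 * 0.68 / 10
  = 24.85 / 10
  = 2.48 ha/h


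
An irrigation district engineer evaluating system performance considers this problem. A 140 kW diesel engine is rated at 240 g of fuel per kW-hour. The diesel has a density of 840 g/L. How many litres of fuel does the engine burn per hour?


FC = P * BSFC / rho_fuel
   = 140 * 240 / 840
   = 33600 / 840
   = 40 L/h


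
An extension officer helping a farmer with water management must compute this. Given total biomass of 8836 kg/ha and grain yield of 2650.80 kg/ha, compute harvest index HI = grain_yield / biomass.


HI = grain_yield / biomass
   = 2650.80 / 8836
   = 0.30


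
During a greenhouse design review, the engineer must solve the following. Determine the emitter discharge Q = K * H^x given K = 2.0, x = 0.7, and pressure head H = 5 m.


Q = K * H^x
  = 2.0 * 5^0.7
  = 2.0 * 3.0852
  = 6.17 L/h


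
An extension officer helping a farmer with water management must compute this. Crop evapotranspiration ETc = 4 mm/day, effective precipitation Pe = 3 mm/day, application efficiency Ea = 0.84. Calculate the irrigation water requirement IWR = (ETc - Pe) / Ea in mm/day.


IWR = (ETc - Pe) / Ea
    = (4 - 3) / 0.84
    = 1 / 0.84
    = 1.19 mm/day


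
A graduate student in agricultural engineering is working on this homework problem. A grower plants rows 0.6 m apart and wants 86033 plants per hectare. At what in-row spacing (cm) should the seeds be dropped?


spacing = 10000 / (row_sp * density)
        = 10000 / (0.6 * 86033)
        = 10000 / 51619.80
        = 0.19372 m = 19.37 cm


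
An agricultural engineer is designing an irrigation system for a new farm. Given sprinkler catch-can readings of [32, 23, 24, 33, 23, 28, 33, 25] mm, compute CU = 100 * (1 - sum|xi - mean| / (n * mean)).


xbar = 221 / 8 = 27.625
sum|xi - xbar| = 31
CU = 100 * (1 - 31 / (8 * 27.625))
   = 100 * (1 - 0.1403)
   = 85.97%


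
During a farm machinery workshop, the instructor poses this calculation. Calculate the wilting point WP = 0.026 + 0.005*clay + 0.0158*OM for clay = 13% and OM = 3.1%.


WP = 0.026 + 0.005*13 + 0.0158*3.1
   = 0.026 + 0.0650 + 0.0490
   = 0.1400


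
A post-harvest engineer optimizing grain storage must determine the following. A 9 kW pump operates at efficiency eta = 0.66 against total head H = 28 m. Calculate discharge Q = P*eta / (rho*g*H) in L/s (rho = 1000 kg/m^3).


Q = (P * 1000 * eta) / (rho * g * H)
  = (9 * 1000 * 0.66) / (1000 * 9.81 * 28)
  = 5940 / 274680
  = 0.02163 m^3/s = 21.63 L/s


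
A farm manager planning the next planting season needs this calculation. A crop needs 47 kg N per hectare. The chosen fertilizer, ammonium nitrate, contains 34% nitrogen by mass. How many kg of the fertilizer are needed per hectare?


Rate = N_required / (N_content / 100)
     = 47 / (34 / 100)
     = 47 / 0.34
     = 138.24 kg/ha


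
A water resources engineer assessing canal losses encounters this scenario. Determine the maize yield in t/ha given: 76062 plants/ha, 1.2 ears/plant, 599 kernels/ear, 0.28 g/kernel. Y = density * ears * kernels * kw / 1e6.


Y = density * ears * kernels * kw
  = 76062 * 1.2 * 599 * 0.28 g/ha
  = 15308542.37 g/ha
  = 15308.54 kg/ha = 15.31 t/ha


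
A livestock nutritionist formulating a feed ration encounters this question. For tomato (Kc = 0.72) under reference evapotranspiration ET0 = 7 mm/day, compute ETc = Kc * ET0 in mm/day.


ETc = Kc * ET0
    = 0.72 * 7
    = 5.04 mm/day


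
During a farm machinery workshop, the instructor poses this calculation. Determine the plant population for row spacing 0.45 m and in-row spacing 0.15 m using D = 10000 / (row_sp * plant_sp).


D = 10000 / (row_sp * plant_sp)
  = 10000 / (0.45 * 0.15)
  = 10000 / 0.0675
  = 148148.15 plants/ha


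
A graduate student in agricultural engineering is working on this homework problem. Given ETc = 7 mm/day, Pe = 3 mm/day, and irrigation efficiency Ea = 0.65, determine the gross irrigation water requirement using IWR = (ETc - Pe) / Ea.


IWR = (ETc - Pe) / Ea
    = (7 - 3) / 0.65
    = 4 / 0.65
    = 6.15 mm/day


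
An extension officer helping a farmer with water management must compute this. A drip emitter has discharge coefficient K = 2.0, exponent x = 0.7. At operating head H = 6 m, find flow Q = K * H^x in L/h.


Q = K * H^x
  = 2.0 * 6^0.7
  = 2.0 * 3.5051
  = 7.01 L/h


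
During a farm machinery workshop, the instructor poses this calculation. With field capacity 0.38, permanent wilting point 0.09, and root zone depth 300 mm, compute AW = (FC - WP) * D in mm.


AW = (FC - WP) * D
   = (0.38 - 0.09) * 300
   = 0.29 * 300
   = 87 mm


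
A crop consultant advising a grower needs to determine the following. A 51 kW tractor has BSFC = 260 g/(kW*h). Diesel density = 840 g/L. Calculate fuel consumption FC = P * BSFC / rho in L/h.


FC = P * BSFC / rho_fuel
   = 51 * 260 / 840
   = 13260 / 840
   = 15.79 L/h


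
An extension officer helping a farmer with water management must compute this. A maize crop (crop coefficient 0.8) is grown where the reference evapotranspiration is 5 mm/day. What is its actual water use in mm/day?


ETc = Kc * ET0
    = 0.8 * 5
    = 4 mm/day


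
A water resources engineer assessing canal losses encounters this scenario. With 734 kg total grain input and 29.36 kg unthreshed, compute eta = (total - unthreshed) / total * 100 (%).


eta = (total - unthreshed) / total * 100
    = (734 - 29.36) / 734 * 100
    = 704.64 / 734 * 100
    = 96%


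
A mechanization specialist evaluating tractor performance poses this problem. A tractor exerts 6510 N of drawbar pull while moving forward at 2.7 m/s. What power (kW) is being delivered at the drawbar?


P = F * v / 1000
  = 6510 * 2.7 / 1000
  = 17577 / 1000
  = 17.58 kW


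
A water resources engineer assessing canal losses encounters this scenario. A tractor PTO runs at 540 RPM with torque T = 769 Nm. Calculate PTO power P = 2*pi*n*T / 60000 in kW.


P = 2*pi*n*T / 60000
  = 2*pi * 540 * 769 / 60000
  = 2609155.53 / 60000
  = 43.49 kW


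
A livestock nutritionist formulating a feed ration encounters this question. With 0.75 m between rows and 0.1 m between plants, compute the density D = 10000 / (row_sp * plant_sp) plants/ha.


D = 10000 / (row_sp * plant_sp)
  = 10000 / (0.75 * 0.1)
  = 10000 / 0.0750
  = 133333.33 plants/ha


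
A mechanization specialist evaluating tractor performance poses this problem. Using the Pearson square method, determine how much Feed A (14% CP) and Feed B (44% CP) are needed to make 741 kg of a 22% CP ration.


parts_A = CP_b - target = 44 - 22 = 22
parts_B = target - CP_a = 22 - 14 = 8
total_parts = 22 + 8 = 30
Feed A = 741 * 22 / 30 = 543.40 kg
Feed B = 741 * 8 / 30 = 197.60 kg

543.40 kg


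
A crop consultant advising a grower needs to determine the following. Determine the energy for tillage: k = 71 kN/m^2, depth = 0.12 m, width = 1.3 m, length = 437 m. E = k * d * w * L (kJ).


E = k * d * w * L
  = 71 * 0.12 * 1.3 * 437
  = 4840.21 kJ


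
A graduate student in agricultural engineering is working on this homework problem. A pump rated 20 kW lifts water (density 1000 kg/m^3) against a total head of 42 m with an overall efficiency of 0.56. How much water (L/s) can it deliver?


Q = (P * 1000 * eta) / (rho * g * H)
  = (20 * 1000 * 0.56) / (1000 * 9.81 * 42)
  = 11200 / 412020
  = 0.02718 m^3/s = 27.18 L/s


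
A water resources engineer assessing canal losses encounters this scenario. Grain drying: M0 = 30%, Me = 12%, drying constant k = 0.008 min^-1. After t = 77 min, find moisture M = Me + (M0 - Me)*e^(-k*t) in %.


M = Me + (M0 - Me) * e^(-k*t)
  = 12 + (30 - 12) * e^(-0.008*77)
  = 12 + 18 * e^(-0.616)
  = 12 + 18 * 0.54010
  = 12 + 9.7218
  = 21.72%


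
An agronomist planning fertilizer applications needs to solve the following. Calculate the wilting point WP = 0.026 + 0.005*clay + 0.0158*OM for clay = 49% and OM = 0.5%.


WP = 0.026 + 0.005*49 + 0.0158*0.5
   = 0.026 + 0.2450 + 0.0079
   = 0.2789


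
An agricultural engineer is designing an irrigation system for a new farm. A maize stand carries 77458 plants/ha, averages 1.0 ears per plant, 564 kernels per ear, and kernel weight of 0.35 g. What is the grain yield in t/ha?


Y = density * ears * kernels * kw
  = 77458 * 1.0 * 564 * 0.35 g/ha
  = 15290209.20 g/ha
  = 15290.21 kg/ha = 15.29 t/ha


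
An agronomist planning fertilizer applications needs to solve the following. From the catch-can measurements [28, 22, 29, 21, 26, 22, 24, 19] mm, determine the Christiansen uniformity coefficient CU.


xbar = 191 / 8 = 23.875
sum|xi - xbar| = 23
CU = 100 * (1 - 23 / (8 * 23.875))
   = 100 * (1 - 0.1204)
   = 87.96%


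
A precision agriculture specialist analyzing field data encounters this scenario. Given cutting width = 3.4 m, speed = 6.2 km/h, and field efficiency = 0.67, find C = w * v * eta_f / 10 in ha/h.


C = w * v * eta_f / 10
  = 3.4 * 6.2 * 0.67 / 10
  = 14.12 / 10
  = 1.41 ha/h


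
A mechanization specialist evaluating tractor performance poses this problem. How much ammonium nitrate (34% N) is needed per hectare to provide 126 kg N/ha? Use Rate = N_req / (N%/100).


Rate = N_required / (N_content / 100)
     = 126 / (34 / 100)
     = 126 / 0.34
     = 370.59 kg/ha


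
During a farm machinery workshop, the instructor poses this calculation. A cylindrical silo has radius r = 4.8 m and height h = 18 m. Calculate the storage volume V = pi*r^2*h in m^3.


V = pi * r^2 * h
  = pi * 4.8^2 * 18
  = pi * 23.04 * 18
  = 1302.88 m^3


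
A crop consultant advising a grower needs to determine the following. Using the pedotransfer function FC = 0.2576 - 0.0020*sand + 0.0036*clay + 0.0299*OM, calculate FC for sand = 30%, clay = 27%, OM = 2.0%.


FC = 0.2576 - 0.0020*30 + 0.0036*27 + 0.0299*2.0
   = 0.2576 - 0.0600 + 0.0972 + 0.0598
   = 0.3546


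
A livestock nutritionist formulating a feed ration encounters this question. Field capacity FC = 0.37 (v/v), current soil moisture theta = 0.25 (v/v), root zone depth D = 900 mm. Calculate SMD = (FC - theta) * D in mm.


SMD = (FC - theta) * D
    = (0.37 - 0.25) * 900
    = 0.120 * 900
    = 108 mm


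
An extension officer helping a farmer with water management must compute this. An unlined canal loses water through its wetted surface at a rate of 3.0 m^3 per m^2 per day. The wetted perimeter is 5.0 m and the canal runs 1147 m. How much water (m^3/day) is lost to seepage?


S = C * P * L
  = 3.0 * 5.0 * 1147
  = 17205 m^3/day


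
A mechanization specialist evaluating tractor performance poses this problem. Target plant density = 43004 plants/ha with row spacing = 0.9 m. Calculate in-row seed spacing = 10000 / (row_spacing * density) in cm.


spacing = 10000 / (row_sp * density)
        = 10000 / (0.9 * 43004)
        = 10000 / 38703.60
        = 0.25837 m = 25.84 cm


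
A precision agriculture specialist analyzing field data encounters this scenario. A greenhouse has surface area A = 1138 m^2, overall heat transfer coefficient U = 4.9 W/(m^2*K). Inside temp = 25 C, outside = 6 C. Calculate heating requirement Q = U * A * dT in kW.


dT = 25 - (6) = 19 K
Q = U * A * dT
  = 4.9 * 1138 * 19
  = 105947.80 W = 105.95 kW


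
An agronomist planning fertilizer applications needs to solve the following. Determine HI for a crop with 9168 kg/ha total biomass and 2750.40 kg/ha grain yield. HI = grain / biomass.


HI = grain_yield / biomass
   = 2750.40 / 9168
   = 0.30


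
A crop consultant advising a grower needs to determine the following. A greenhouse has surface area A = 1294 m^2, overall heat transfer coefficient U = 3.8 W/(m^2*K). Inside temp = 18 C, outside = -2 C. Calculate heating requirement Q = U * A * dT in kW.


dT = 18 - (-2) = 20 K
Q = U * A * dT
  = 3.8 * 1294 * 20
  = 98344 W = 98.34 kW


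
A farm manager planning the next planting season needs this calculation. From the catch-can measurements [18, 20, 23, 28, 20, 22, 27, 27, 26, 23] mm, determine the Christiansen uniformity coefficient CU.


xbar = 234 / 10 = 23.400
sum|xi - xbar| = 28.800
CU = 100 * (1 - 28.800 / (10 * 23.400))
   = 100 * (1 - 0.1231)
   = 87.69%


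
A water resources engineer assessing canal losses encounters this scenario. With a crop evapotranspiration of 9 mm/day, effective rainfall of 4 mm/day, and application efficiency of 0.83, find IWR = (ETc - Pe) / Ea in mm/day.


IWR = (ETc - Pe) / Ea
    = (9 - 4) / 0.83
    = 5 / 0.83
    = 6.02 mm/day


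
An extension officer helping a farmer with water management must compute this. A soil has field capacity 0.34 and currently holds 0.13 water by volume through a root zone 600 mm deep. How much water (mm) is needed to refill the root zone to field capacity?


SMD = (FC - theta) * D
    = (0.34 - 0.13) * 600
    = 0.210 * 600
    = 126 mm


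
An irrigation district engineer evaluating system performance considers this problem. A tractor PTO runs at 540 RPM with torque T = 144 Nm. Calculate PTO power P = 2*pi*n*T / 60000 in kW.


P = 2*pi*n*T / 60000
  = 2*pi * 540 * 144 / 60000
  = 488580.49 / 60000
  = 8.14 kW


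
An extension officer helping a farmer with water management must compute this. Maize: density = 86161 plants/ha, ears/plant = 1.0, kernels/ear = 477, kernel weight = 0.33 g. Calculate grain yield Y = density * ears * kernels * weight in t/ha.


Y = density * ears * kernels * kw
  = 86161 * 1.0 * 477 * 0.33 g/ha
  = 13562603.01 g/ha
  = 13562.60 kg/ha = 13.56 t/ha


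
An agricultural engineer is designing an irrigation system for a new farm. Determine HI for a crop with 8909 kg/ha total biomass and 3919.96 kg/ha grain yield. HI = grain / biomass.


HI = grain_yield / biomass
   = 3919.96 / 8909
   = 0.44


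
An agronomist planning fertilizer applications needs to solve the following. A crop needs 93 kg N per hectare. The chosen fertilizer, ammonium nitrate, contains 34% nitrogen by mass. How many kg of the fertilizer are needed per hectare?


Rate = N_required / (N_content / 100)
     = 93 / (34 / 100)
     = 93 / 0.34
     = 273.53 kg/ha


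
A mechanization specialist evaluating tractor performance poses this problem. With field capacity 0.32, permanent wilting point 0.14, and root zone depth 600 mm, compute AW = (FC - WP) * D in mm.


AW = (FC - WP) * D
   = (0.32 - 0.14) * 600
   = 0.18 * 600
   = 108 mm


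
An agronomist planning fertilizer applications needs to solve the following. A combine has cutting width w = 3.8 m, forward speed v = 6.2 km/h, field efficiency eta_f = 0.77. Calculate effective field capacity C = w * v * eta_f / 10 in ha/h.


C = w * v * eta_f / 10
  = 3.8 * 6.2 * 0.77 / 10
  = 18.14 / 10
  = 1.81 ha/h


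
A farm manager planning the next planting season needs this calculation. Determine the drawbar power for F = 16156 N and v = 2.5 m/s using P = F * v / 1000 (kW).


P = F * v / 1000
  = 16156 * 2.5 / 1000
  = 40390 / 1000
  = 40.39 kW


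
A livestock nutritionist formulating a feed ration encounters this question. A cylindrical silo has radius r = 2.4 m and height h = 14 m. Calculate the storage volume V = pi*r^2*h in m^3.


V = pi * r^2 * h
  = pi * 2.4^2 * 14
  = pi * 5.76 * 14
  = 253.34 m^3


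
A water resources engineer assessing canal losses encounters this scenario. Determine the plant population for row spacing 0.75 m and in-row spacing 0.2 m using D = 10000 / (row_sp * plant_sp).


D = 10000 / (row_sp * plant_sp)
  = 10000 / (0.75 * 0.2)
  = 10000 / 0.1500
  = 66666.67 plants/ha


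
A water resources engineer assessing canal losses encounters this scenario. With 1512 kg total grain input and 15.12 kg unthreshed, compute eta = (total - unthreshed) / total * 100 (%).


eta = (total - unthreshed) / total * 100
    = (1512 - 15.12) / 1512 * 100
    = 1496.88 / 1512 * 100
    = 99%


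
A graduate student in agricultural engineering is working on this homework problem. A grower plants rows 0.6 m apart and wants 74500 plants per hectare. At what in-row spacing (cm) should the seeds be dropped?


spacing = 10000 / (row_sp * density)
        = 10000 / (0.6 * 74500)
        = 10000 / 44700
        = 0.22371 m = 22.37 cm


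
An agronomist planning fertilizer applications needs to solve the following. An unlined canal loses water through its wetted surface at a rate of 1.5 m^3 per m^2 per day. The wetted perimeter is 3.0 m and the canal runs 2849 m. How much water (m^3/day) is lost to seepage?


S = C * P * L
  = 1.5 * 3.0 * 2849
  = 12820.50 m^3/day


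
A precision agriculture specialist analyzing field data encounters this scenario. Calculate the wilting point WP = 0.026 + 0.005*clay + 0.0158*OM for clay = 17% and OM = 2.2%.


WP = 0.026 + 0.005*17 + 0.0158*2.2
   = 0.026 + 0.0850 + 0.0348
   = 0.1458


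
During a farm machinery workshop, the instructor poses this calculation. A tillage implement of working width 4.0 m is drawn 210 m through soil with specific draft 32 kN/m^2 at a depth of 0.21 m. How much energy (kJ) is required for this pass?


E = k * d * w * L
  = 32 * 0.21 * 4.0 * 210
  = 5644.80 kJ


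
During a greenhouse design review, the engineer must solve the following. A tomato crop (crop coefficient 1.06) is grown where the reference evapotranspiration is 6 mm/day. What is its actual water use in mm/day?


ETc = Kc * ET0
    = 1.06 * 6
    = 6.36 mm/day


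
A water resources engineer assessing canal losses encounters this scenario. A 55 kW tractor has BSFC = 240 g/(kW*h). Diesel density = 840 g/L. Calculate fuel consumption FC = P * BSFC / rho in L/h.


FC = P * BSFC / rho_fuel
   = 55 * 240 / 840
   = 13200 / 840
   = 15.71 L/h


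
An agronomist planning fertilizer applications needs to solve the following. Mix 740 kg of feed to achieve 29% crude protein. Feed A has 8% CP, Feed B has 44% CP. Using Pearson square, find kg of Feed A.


parts_A = CP_b - target = 44 - 29 = 15
parts_B = target - CP_a = 29 - 8 = 21
total_parts = 15 + 21 = 36
Feed A = 740 * 15 / 36 = 308.33 kg
Feed B = 740 * 21 / 36 = 431.67 kg

308.33 kg


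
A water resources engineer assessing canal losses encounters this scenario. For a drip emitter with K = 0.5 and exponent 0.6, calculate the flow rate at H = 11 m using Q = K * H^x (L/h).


Q = K * H^x
  = 0.5 * 11^0.6
  = 0.5 * 4.2154
  = 2.11 L/h


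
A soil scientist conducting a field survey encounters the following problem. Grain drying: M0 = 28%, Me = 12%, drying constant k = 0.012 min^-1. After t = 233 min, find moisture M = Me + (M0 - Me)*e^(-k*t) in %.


M = Me + (M0 - Me) * e^(-k*t)
  = 12 + (28 - 12) * e^(-0.012*233)
  = 12 + 16 * e^(-2.796)
  = 12 + 16 * 0.06105
  = 12 + 0.9769
  = 12.98%


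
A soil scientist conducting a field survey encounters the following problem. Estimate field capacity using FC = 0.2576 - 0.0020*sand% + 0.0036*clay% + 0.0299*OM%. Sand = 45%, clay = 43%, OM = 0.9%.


FC = 0.2576 - 0.0020*45 + 0.0036*43 + 0.0299*0.9
   = 0.2576 - 0.0900 + 0.1548 + 0.0269
   = 0.3493


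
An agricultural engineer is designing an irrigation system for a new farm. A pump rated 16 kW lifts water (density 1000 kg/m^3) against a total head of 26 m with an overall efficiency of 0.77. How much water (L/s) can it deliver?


Q = (P * 1000 * eta) / (rho * g * H)
  = (16 * 1000 * 0.77) / (1000 * 9.81 * 26)
  = 12320 / 255060
  = 0.04830 m^3/s = 48.30 L/s


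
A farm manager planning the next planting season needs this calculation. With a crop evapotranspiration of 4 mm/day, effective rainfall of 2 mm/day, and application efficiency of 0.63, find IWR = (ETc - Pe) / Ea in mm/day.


IWR = (ETc - Pe) / Ea
    = (4 - 2) / 0.63
    = 2 / 0.63
    = 3.17 mm/day


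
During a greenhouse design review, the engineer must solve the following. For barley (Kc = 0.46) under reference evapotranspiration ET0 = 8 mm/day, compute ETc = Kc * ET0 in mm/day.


ETc = Kc * ET0
    = 0.46 * 8
    = 3.68 mm/day


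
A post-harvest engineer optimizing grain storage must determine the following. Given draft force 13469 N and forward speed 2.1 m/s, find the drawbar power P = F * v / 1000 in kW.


P = F * v / 1000
  = 13469 * 2.1 / 1000
  = 28284.90 / 1000
  = 28.28 kW


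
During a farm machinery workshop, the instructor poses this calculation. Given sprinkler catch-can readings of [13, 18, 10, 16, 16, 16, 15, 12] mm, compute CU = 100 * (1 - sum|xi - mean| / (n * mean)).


xbar = 116 / 8 = 14.500
sum|xi - xbar| = 17
CU = 100 * (1 - 17 / (8 * 14.500))
   = 100 * (1 - 0.1466)
   = 85.34%


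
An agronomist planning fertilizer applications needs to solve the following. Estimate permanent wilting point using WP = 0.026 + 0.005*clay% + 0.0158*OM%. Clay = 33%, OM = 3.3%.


WP = 0.026 + 0.005*33 + 0.0158*3.3
   = 0.026 + 0.1650 + 0.0521
   = 0.2431


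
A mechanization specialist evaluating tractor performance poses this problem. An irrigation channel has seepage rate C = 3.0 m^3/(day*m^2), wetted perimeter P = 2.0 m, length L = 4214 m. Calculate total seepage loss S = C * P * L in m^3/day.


S = C * P * L
  = 3.0 * 2.0 * 4214
  = 25284 m^3/day


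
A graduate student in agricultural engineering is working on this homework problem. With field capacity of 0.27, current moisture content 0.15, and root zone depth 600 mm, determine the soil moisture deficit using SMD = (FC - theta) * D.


SMD = (FC - theta) * D
    = (0.27 - 0.15) * 600
    = 0.120 * 600
    = 72 mm


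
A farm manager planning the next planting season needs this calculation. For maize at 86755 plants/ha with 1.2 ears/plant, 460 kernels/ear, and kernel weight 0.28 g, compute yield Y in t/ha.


Y = density * ears * kernels * kw
  = 86755 * 1.2 * 460 * 0.28 g/ha
  = 13408852.80 g/ha
  = 13408.85 kg/ha = 13.41 t/ha


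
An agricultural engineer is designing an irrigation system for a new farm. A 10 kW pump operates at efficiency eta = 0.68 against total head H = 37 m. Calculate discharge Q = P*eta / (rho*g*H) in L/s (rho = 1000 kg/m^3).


Q = (P * 1000 * eta) / (rho * g * H)
  = (10 * 1000 * 0.68) / (1000 * 9.81 * 37)
  = 6800 / 362970
  = 0.01873 m^3/s = 18.73 L/s


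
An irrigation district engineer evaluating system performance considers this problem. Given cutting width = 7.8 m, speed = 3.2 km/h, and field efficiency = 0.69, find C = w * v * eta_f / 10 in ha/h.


C = w * v * eta_f / 10
  = 7.8 * 3.2 * 0.69 / 10
  = 17.22 / 10
  = 1.72 ha/h


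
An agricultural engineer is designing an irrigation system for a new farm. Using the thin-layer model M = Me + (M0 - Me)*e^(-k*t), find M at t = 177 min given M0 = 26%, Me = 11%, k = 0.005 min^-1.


M = Me + (M0 - Me) * e^(-k*t)
  = 11 + (26 - 11) * e^(-0.005*177)
  = 11 + 15 * e^(-0.885)
  = 11 + 15 * 0.41271
  = 11 + 6.1907
  = 17.19%


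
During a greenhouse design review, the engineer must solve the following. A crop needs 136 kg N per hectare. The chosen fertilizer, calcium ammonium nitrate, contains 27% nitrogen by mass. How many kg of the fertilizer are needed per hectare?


Rate = N_required / (N_content / 100)
     = 136 / (27 / 100)
     = 136 / 0.27
     = 503.70 kg/ha


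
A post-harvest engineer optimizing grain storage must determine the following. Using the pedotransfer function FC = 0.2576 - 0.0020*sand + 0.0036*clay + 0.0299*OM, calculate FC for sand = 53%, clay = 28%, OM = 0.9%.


FC = 0.2576 - 0.0020*53 + 0.0036*28 + 0.0299*0.9
   = 0.2576 - 0.1060 + 0.1008 + 0.0269
   = 0.2793


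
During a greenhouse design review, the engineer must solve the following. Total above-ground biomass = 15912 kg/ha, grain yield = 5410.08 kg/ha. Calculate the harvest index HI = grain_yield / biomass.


HI = grain_yield / biomass
   = 5410.08 / 15912
   = 0.34


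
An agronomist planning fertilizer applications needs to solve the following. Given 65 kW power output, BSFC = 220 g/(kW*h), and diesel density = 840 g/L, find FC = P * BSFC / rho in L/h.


FC = P * BSFC / rho_fuel
   = 65 * 220 / 840
   = 14300 / 840
   = 17.02 L/h


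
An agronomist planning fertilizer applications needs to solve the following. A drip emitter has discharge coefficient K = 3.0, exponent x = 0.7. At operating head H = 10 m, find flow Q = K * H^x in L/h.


Q = K * H^x
  = 3.0 * 10^0.7
  = 3.0 * 5.0119
  = 15.04 L/h
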